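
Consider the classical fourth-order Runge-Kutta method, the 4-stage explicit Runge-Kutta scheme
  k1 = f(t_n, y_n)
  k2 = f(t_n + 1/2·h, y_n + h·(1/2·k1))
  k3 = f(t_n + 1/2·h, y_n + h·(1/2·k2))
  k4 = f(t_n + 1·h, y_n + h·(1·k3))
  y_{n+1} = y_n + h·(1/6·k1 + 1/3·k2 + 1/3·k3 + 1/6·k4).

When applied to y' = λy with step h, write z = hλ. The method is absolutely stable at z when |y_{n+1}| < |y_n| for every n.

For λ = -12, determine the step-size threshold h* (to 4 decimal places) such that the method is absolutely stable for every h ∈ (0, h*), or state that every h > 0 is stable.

Test eqn y'=λy, z=hλ:
  order 4, 4-stage ⇒ R(z)=1+z+z^2/2+z^3/6+z^4/24
  (e.g. R(-1.21)=0.31611, |R|=0.31611)

Need |R(x)|<1, x<0.
x=-1.21: |R|=0.3161
|R(-2.4)|=0.5584 |R(-1.61)|=0.2705 |R(-0.61)|=0.5440
Bisect:
  x_lo=-3.1403 |R|=1.6810  x_hi=-0.3449 |R|=0.7084
  mid=-1.74256 |R|=0.27800 →hi
  mid=-2.44141 |R|=0.59381 →hi
  mid=-2.79083 |R|=1.00839 →lo
  mid=-2.61612 |R|=0.77350 →hi
  mid=-2.70348 |R|=0.88349 →hi
  mid=-2.74716 |R|=0.94401 →hi
  mid=-2.76900 |R|=0.97570 →hi
  mid=-2.77992 |R|=0.99192 →hi
  ...
  [-2.78537,-2.78520] ⇒ x*=-2.7853
Interval (-2.7853, 0).

(-2.7853,0); λ=-12 ⇒ h* = 0.2321.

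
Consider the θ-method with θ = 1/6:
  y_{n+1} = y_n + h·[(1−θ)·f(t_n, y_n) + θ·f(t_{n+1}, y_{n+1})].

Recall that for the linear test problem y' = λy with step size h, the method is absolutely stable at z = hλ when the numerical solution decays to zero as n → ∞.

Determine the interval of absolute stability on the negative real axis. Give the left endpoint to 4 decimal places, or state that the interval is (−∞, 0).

z∈(-3.0000,0).

With y'=λy (z=hλ):
  y_{n+1} = y_n + z·[5/6·y_n + 1/6·y_{n+1}] ⇒ (1 − 1/6z)y_{n+1} = (1 + 5/6z)y_n
  so R(z) = (1 + 5/6z)/(1 − 1/6z).

Find x<0 with |R(x)|<1.
x=-1.2: |R|=0.0000
R=−1: 1+5/6x = −1+1/6x ⇒ -2/3x=2 ⇒ x=2/(-2/3)=-3.0000
Confirm numerically:
  x=-2.778: |R|=0.89884 <1
  x=-2.491: |R|=0.76022 <1
  x=-2.072: |R|=0.54014 <1
  x=-2.025: |R|=0.51402 <1
  x=-3.309: |R|=1.13277 >1
  x=-3.090: |R|=1.03960 >1
Stable set (-3.0000, 0).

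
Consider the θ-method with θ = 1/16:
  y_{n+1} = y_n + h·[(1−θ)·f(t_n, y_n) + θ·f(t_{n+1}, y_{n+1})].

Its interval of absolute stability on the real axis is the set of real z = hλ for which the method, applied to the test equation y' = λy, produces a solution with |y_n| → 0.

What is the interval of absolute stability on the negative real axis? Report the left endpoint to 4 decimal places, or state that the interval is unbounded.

Test eqn y'=λy, z=hλ:
  y_{n+1} = y_n + z·[15/16·y_n + 1/16·y_{n+1}] ⇒ (1 − 1/16z)y_{n+1} = (1 + 15/16z)y_n
  so R(z) = (1 + 15/16z)/(1 − 1/16z).

Solve |R(x)|<1 on ℝ⁻.
x=-0.54: |R|=0.4776
R=−1: 1+15/16x = −1+1/16x ⇒ -7/8x=2 ⇒ x=2/(-7/8)=-2.2857
Confirm numerically:
  x=-2.118: |R|=0.87041 <1
  x=-1.395: |R|=0.28313 <1
  x=-1.065: |R|=0.00146 <1
  x=-2.881: |R|=1.44140 >1
  x=-2.495: |R|=1.15842 >1
Stable set (-2.2857, 0).

(-2.2857, 0).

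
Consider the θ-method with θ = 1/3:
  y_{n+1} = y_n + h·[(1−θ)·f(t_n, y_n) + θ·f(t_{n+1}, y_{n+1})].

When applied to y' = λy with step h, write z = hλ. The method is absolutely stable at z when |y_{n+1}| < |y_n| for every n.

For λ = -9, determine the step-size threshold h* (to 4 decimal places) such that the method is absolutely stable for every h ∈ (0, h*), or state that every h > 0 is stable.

(-6.0000,0); λ=-9 ⇒ h* = (6)/9 = 0.6667.

With y'=λy (z=hλ):
  y_{n+1} = y_n + z·[2/3·y_n + 1/3·y_{n+1}] ⇒ (1 − 1/3z)y_{n+1} = (1 + 2/3z)y_n
  ⇒ R(z) = (1 + 2/3z)/(1 − 1/3z).

Need |R(x)|<1, x<0.
x=-1.27: |R|=0.1077
R=−1: 1+2/3x = −1+1/3x ⇒ -1/3x=2 ⇒ x=2/(-1/3)=-6.0000
Confirm numerically:
  x=-4.522: |R|=0.80351 <1
  x=-3.591: |R|=0.63450 <1
  x=-3.302: |R|=0.57188 <1
  x=-2.911: |R|=0.47741 <1
  x=-6.496: |R|=1.05223 >1
  x=-6.206: |R|=1.02238 >1
Interval (-6.0000, 0).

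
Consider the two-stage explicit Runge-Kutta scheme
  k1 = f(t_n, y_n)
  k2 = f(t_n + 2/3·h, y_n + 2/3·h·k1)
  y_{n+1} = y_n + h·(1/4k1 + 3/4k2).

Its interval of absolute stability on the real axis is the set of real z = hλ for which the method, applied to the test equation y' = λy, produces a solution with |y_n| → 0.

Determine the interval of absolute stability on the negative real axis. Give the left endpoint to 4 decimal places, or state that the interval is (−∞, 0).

On y'=λy, z=hλ:
  k1=λy_n ⇒ h·k1=z·y_n;  k2=λ(1+2/3z)y_n ⇒ h·k2=z(1+2/3z)y_n
  y_{n+1}/y_n = 1 + 1/4z + 3/4z(1+2/3z) = 1 + z + 1/2z²
  ⇒ R(z) = 1 + z + 1/2z².

Boundary: |R(x)|=1, x<0.
x=-1.17: |R|=0.5144
R=1: x+1/2x²=0 ⇒ x=−2=-2.0000; min R=1−1/(4·1/2)=0.5000>−1
Confirm numerically:
  x=-1.789: |R|=0.81126 <1
  x=-1.765: |R|=0.79261 <1
  x=-0.829: |R|=0.51462 <1
  x=-0.820: |R|=0.51620 <1
  x=-2.572: |R|=1.73559 >1
  x=-2.252: |R|=1.28375 >1
  x=-2.061: |R|=1.06286 >1
Interval (-2.0000, 0).

z∈(-2.0000,0).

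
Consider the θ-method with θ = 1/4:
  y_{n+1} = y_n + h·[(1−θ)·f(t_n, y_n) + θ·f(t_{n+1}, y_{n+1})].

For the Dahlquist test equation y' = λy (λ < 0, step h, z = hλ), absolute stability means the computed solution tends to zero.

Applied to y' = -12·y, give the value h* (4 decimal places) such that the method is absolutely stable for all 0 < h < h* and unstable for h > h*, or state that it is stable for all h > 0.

(-4.0000,0); λ=-12 ⇒ h* = (4)/12 = 0.3333.

On y'=λy, z=hλ:
  y_{n+1} = y_n + z·[3/4·y_n + 1/4·y_{n+1}] ⇒ (1 − 1/4z)y_{n+1} = (1 + 3/4z)y_n
  R(z) = (1 + 3/4z)/(1 − 1/4z).

Need |R(x)|<1, x<0.
x=-1.32: |R|=0.0075
R=−1: 1+3/4x = −1+1/4x ⇒ -1/2x=2 ⇒ x=2/(-1/2)=-4.0000
Confirm numerically:
  x=-3.431: |R|=0.84686 <1
  x=-2.750: |R|=0.62963 <1
  x=-2.389: |R|=0.49570 <1
  x=-1.940: |R|=0.30640 <1
  x=-4.597: |R|=1.13889 >1
  x=-4.310: |R|=1.07461 >1
  x=-4.300: |R|=1.07229 >1
Interval (-4.0000, 0).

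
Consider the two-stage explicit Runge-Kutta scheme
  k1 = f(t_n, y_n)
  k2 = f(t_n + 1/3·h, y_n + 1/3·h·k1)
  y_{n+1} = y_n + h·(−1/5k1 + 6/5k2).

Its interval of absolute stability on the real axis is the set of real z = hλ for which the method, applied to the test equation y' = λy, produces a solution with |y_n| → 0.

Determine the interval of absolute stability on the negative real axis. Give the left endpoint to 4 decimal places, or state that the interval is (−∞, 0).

On y'=λy, z=hλ:
  k1=λy_n ⇒ h·k1=z·y_n;  k2=λ(1+1/3z)y_n ⇒ h·k2=z(1+1/3z)y_n
  y_{n+1}/y_n = 1 − 1/5z + 6/5z(1+1/3z) = 1 + z + 2/5z²
  Hence R(z) = 1 + z + 2/5z².

Find x<0 with |R(x)|<1.
x=-1.75: |R|=0.4750
R=1: x+2/5x²=0 ⇒ x=−5/2=-2.5000; min R=1−1/(4·2/5)=0.3750>−1
Confirm numerically:
  x=-2.263: |R|=0.78547 <1
  x=-1.869: |R|=0.52826 <1
  x=-1.678: |R|=0.44827 <1
  x=-1.451: |R|=0.39116 <1
  x=-2.850: |R|=1.39900 >1
  x=-2.589: |R|=1.09217 >1
Stable set (-2.5000, 0).

(-2.5000, 0).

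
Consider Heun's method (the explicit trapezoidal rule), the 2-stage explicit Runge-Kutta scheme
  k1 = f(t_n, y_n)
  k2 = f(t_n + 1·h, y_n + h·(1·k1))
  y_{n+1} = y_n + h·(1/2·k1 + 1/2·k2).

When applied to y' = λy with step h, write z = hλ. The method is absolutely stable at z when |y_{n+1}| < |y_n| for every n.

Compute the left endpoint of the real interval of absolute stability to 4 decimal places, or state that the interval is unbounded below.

z* = -2.0000.

With y'=λy (z=hλ):
  order 2, 2-stage ⇒ R(z)=1+z+z^2/2
  (e.g. R(-1.75)=0.78125, |R|=0.78125)

Boundary: |R(x)|=1, x<0.
x=-1.75: |R|=0.7812
|R(-1.17)|=0.5144 |R(-0.84)|=0.5128 |R(-0.54)|=0.6058
Bisect:
  x_lo=-2.3066 |R|=1.3535  x_hi=-0.1996 |R|=0.8203
  mid=-1.25309 |R|=0.53203 →hi
  mid=-1.77983 |R|=0.80406 →hi
  mid=-2.04319 |R|=1.04413 →lo
  mid=-1.91151 |R|=0.91542 →hi
  mid=-1.97735 |R|=0.97761 →hi
  mid=-2.01027 |R|=1.01032 →lo
  mid=-1.99381 |R|=0.99383 →hi
  ...
  [-2.00011,-1.99998] ⇒ x*=-2.0000
Interval (-2.0000, 0).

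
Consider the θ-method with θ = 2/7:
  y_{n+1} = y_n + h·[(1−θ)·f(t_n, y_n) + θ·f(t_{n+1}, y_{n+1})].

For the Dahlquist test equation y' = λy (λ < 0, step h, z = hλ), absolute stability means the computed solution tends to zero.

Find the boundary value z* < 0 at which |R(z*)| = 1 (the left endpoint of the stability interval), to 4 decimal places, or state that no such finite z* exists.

left endpoint -4.6667.

Set f=λy, z=hλ:
  y_{n+1} = y_n + z·[5/7·y_n + 2/7·y_{n+1}] ⇒ (1 − 2/7z)y_{n+1} = (1 + 5/7z)y_n
  so R(z) = (1 + 5/7z)/(1 − 2/7z).

Find x<0 with |R(x)|<1.
x=-1.19: |R|=0.1119
R=−1: 1+5/7x = −1+2/7x ⇒ -3/7x=2 ⇒ x=2/(-3/7)=-4.6667
Confirm numerically:
  x=-4.529: |R|=0.97428 <1
  x=-3.778: |R|=0.81685 <1
  x=-3.766: |R|=0.81407 <1
  x=-3.169: |R|=0.66314 <1
  x=-5.115: |R|=1.07806 >1
  x=-4.852: |R|=1.03329 >1
  x=-4.746: |R|=1.01443 >1
So |R|<1 on (-4.6667, 0).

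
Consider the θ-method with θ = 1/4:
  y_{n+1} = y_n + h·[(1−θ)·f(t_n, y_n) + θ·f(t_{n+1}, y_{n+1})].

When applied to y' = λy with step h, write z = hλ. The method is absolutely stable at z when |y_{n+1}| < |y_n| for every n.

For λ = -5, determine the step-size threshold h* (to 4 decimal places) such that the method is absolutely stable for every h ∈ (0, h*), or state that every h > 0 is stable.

(-4.0000,0); λ=-5 ⇒ h* = (4)/5 = 0.8000.

With y'=λy (z=hλ):
  y_{n+1} = y_n + z·[3/4·y_n + 1/4·y_{n+1}] ⇒ (1 − 1/4z)y_{n+1} = (1 + 3/4z)y_n
  ⇒ R(z) = (1 + 3/4z)/(1 − 1/4z).

Find x<0 with |R(x)|<1.
x=-0.92: |R|=0.2520
R=−1: 1+3/4x = −1+1/4x ⇒ -1/2x=2 ⇒ x=2/(-1/2)=-4.0000
Confirm numerically:
  x=-2.739: |R|=0.62576 <1
  x=-2.400: |R|=0.50000 <1
  x=-1.848: |R|=0.26402 <1
  x=-1.843: |R|=0.26168 <1
  x=-4.273: |R|=1.06600 >1
  x=-4.252: |R|=1.06108 >1
  x=-4.196: |R|=1.04783 >1
So |R|<1 on (-4.0000, 0).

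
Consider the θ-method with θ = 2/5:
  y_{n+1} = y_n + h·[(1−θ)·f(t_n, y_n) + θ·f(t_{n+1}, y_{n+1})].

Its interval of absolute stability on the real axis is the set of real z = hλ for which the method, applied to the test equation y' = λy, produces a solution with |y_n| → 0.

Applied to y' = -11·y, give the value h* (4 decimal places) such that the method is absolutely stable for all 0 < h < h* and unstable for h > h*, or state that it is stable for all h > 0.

Test eqn y'=λy, z=hλ:
  y_{n+1} = y_n + z·[3/5·y_n + 2/5·y_{n+1}] ⇒ (1 − 2/5z)y_{n+1} = (1 + 3/5z)y_n
  Hence R(z) = (1 + 3/5z)/(1 − 2/5z).

Solve |R(x)|<1 on ℝ⁻.
x=-0.48: |R|=0.5973
R=−1: 1+3/5x = −1+2/5x ⇒ -1/5x=2 ⇒ x=2/(-1/5)=-10.0000
Confirm numerically:
  x=-9.466: |R|=0.97769 <1
  x=-7.724: |R|=0.88869 <1
  x=-5.689: |R|=0.73678 <1
  x=-4.012: |R|=0.54023 <1
  x=-10.466: |R|=1.01797 >1
  x=-10.183: |R|=1.00721 >1
So |R|<1 on (-10.0000, 0).

(-10.0000,0); λ=-11 ⇒ h* = (10)/11 = 0.9091.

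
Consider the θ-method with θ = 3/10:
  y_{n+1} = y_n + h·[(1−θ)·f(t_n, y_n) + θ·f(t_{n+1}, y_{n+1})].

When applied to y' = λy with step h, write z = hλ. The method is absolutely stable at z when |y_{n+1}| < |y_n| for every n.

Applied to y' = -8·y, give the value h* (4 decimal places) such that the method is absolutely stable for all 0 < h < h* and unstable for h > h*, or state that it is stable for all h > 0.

Test eqn y'=λy, z=hλ:
  y_{n+1} = y_n + z·[7/10·y_n + 3/10·y_{n+1}] ⇒ (1 − 3/10z)y_{n+1} = (1 + 7/10z)y_n
  ⇒ R(z) = (1 + 7/10z)/(1 − 3/10z).

Find x<0 with |R(x)|<1.
x=-0.74: |R|=0.3944
R=−1: 1+7/10x = −1+3/10x ⇒ -2/5x=2 ⇒ x=2/(-2/5)=-5.0000
Confirm numerically:
  x=-4.801: |R|=0.96738 <1
  x=-4.051: |R|=0.82865 <1
  x=-3.437: |R|=0.69219 <1
  x=-5.480: |R|=1.07262 >1
  x=-5.469: |R|=1.07104 >1
  x=-5.181: |R|=1.02834 >1
So |R|<1 on (-5.0000, 0).

(-5.0000,0); λ=-8 ⇒ h* = (5)/8 = 0.6250.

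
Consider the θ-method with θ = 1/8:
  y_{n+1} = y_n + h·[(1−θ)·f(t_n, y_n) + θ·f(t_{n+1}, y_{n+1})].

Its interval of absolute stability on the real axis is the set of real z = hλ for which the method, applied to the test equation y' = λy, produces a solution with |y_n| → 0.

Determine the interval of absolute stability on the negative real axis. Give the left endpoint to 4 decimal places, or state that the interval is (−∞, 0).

With y'=λy (z=hλ):
  y_{n+1} = y_n + z·[7/8·y_n + 1/8·y_{n+1}] ⇒ (1 − 1/8z)y_{n+1} = (1 + 7/8z)y_n
  so R(z) = (1 + 7/8z)/(1 − 1/8z).

Solve |R(x)|<1 on ℝ⁻.
x=-0.51: |R|=0.5206
R=−1: 1+7/8x = −1+1/8x ⇒ -3/4x=2 ⇒ x=2/(-3/4)=-2.6667
Confirm numerically:
  x=-2.478: |R|=0.89196 <1
  x=-1.849: |R|=0.50188 <1
  x=-1.377: |R|=0.17479 <1
  x=-2.918: |R|=1.13812 >1
  x=-2.806: |R|=1.07736 >1
Interval (-2.6667, 0).

(-2.6667, 0).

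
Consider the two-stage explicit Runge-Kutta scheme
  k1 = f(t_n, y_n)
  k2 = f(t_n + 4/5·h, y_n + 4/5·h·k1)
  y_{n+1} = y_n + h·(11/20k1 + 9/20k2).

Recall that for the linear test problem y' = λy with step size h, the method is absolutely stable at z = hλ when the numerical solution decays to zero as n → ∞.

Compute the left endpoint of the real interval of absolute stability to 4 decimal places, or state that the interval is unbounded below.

left endpoint -2.7778.

Set f=λy, z=hλ:
  k1=λy_n ⇒ h·k1=z·y_n;  k2=λ(1+4/5z)y_n ⇒ h·k2=z(1+4/5z)y_n
  y_{n+1}/y_n = 1 + 11/20z + 9/20z(1+4/5z) = 1 + z + 9/25z²
  R(z) = 1 + z + 9/25z².

Find x<0 with |R(x)|<1.
x=-0.82: |R|=0.4221
R=1: x+9/25x²=0 ⇒ x=−25/9=-2.7778; min R=1−1/(4·9/25)=0.3056>−1
Confirm numerically:
  x=-2.714: |R|=0.93769 <1
  x=-2.616: |R|=0.84764 <1
  x=-2.525: |R|=0.77022 <1
  x=-1.948: |R|=0.41809 <1
  x=-3.216: |R|=1.50736 >1
  x=-3.085: |R|=1.34120 >1
So |R|<1 on (-2.7778, 0).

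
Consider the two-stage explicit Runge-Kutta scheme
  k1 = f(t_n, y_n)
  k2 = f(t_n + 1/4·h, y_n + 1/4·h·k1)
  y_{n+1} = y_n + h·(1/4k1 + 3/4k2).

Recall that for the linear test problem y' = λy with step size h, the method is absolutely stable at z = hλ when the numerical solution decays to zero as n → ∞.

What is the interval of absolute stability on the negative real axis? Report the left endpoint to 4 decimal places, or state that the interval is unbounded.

z∈(-5.3333,0).

Test eqn y'=λy, z=hλ:
  k1=λy_n ⇒ h·k1=z·y_n;  k2=λ(1+1/4z)y_n ⇒ h·k2=z(1+1/4z)y_n
  y_{n+1}/y_n = 1 + 1/4z + 3/4z(1+1/4z) = 1 + z + 3/16z²
  R(z) = 1 + z + 3/16z².

Find x<0 with |R(x)|<1.
x=-1.02: |R|=0.1751
R=1: x+3/16x²=0 ⇒ x=−16/3=-5.3333; min R=1−1/(4·3/16)=-0.3333>−1
Confirm numerically:
  x=-4.484: |R|=0.28592 <1
  x=-4.183: |R|=0.09778 <1
  x=-3.639: |R|=0.15606 <1
  x=-3.143: |R|=0.29079 <1
  x=-5.824: |R|=1.53581 >1
  x=-5.467: |R|=1.13702 >1
  x=-5.422: |R|=1.09014 >1
So |R|<1 on (-5.3333, 0).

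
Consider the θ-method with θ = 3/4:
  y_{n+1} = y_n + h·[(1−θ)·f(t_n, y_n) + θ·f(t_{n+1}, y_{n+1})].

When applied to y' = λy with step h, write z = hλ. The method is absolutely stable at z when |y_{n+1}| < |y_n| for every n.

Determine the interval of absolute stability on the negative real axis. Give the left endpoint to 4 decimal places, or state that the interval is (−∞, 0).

On y'=λy, z=hλ:
  y_{n+1} = y_n + z·[1/4·y_n + 3/4·y_{n+1}] ⇒ (1 − 3/4z)y_{n+1} = (1 + 1/4z)y_n
  ⇒ R(z) = (1 + 1/4z)/(1 − 3/4z).

Boundary: |R(x)|=1, x<0.
x=-1.22: |R|=0.3629
x=-2: |R|=0.2000
x=-10: |R|=0.1765
x=-100: |R|=0.3158
θ=3/4≥1/2 ⇒ |1+1/4x|<|1−3/4x| ∀x<0 ⇒ interval (−∞,0).

unbounded; (−∞, 0).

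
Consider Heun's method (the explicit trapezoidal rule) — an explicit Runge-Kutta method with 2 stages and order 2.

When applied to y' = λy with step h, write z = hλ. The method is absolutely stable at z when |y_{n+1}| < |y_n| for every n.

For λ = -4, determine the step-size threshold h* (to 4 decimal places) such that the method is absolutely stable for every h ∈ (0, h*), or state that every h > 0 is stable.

Test eqn y'=λy, z=hλ:
  order 2, 2-stage ⇒ R(z)=1+z+z^2/2
  (e.g. R(-1.53)=0.64045, |R|=0.64045)

Solve |R(x)|<1 on ℝ⁻.
x=-1.53: |R|=0.6404
|R(-2.24)|=1.2688 |R(-1.86)|=0.8698 |R(-1.56)|=0.6568
Bisect:
  x_lo=-2.4732 |R|=1.5852  x_hi=-0.0559 |R|=0.9456
  mid=-1.26458 |R|=0.53500 →hi
  mid=-1.86890 |R|=0.87749 →hi
  mid=-2.17106 |R|=1.18569 →lo
  mid=-2.01998 |R|=1.02018 →lo
  mid=-1.94444 |R|=0.94598 →hi
  mid=-1.98221 |R|=0.98237 →hi
  mid=-2.00109 |R|=1.00110 →lo
  mid=-1.99165 |R|=0.99169 →hi
  mid=-1.99637 |R|=0.99638 →hi
  ...
  [-2.00006,-1.99991] ⇒ x*=-2.0000
Stable set (-2.0000, 0).

(-2.0000,0); λ=-4 ⇒ h* = 0.5000.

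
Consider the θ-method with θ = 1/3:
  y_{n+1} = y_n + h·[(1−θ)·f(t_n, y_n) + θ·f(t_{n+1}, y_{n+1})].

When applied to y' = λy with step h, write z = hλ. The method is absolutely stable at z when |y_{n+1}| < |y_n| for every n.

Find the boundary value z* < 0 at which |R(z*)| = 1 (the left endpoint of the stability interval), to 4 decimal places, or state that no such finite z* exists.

z* = -6.0000.

Set f=λy, z=hλ:
  y_{n+1} = y_n + z·[2/3·y_n + 1/3·y_{n+1}] ⇒ (1 − 1/3z)y_{n+1} = (1 + 2/3z)y_n
  R(z) = (1 + 2/3z)/(1 − 1/3z).

Find x<0 with |R(x)|<1.
x=-0.65: |R|=0.4658
R=−1: 1+2/3x = −1+1/3x ⇒ -1/3x=2 ⇒ x=2/(-1/3)=-6.0000
Confirm numerically:
  x=-5.955: |R|=0.99497 <1
  x=-5.916: |R|=0.99058 <1
  x=-3.626: |R|=0.64171 <1
  x=-2.999: |R|=0.49975 <1
  x=-6.426: |R|=1.04519 >1
  x=-6.270: |R|=1.02913 >1
  x=-6.068: |R|=1.00750 >1
So |R|<1 on (-6.0000, 0).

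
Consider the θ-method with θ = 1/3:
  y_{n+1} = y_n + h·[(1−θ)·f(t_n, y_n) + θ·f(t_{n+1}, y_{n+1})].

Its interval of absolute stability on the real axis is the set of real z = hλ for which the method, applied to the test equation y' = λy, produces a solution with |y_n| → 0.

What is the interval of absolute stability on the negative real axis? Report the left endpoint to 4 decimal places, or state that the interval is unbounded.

z∈(-6.0000,0).

On y'=λy, z=hλ:
  y_{n+1} = y_n + z·[2/3·y_n + 1/3·y_{n+1}] ⇒ (1 − 1/3z)y_{n+1} = (1 + 2/3z)y_n
  R(z) = (1 + 2/3z)/(1 − 1/3z).

Find x<0 with |R(x)|<1.
x=-1.75: |R|=0.1053
R=−1: 1+2/3x = −1+1/3x ⇒ -1/3x=2 ⇒ x=2/(-1/3)=-6.0000
Confirm numerically:
  x=-5.680: |R|=0.96313 <1
  x=-5.550: |R|=0.94737 <1
  x=-5.185: |R|=0.90043 <1
  x=-4.381: |R|=0.78065 <1
  x=-6.276: |R|=1.02975 >1
  x=-6.045: |R|=1.00498 >1
Stable set (-6.0000, 0).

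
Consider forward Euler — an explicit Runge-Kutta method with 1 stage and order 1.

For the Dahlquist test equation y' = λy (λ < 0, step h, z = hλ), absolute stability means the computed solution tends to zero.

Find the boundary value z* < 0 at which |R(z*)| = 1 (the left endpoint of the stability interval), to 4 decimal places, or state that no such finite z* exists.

Test eqn y'=λy, z=hλ:
  order 1, 1-stage ⇒ R(z)=1+z
  (e.g. R(-0.43)=0.57000, |R|=0.57000)

Boundary: |R(x)|=1, x<0.
x=-0.43: |R|=0.5700
|R(-2.17)|=1.1700 |R(-2)|=1.0000 |R(-0.92)|=0.0800
Bisect:
  x_lo=-2.7875 |R|=1.7875  x_hi=-0.1467 |R|=0.8533
  mid=-1.46710 |R|=0.46710 →hi
  mid=-2.12731 |R|=1.12731 →lo
  mid=-1.79721 |R|=0.79721 →hi
  mid=-1.96226 |R|=0.96226 →hi
  mid=-2.04479 |R|=1.04479 →lo
  mid=-2.00352 |R|=1.00352 →lo
  mid=-1.98289 |R|=0.98289 →hi
  mid=-1.99321 |R|=0.99321 →hi
  ...
  [-2.00014,-1.99998] ⇒ x*=-2.0000
So |R|<1 on (-2.0000, 0).

z* = -2.0000.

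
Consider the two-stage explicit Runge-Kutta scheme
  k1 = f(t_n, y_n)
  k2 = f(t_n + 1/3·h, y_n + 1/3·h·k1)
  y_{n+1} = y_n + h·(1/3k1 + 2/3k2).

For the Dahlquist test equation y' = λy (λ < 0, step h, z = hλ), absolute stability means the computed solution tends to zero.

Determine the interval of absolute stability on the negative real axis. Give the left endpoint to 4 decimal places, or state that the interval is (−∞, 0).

(-4.5000, 0).

On y'=λy, z=hλ:
  k1=λy_n ⇒ h·k1=z·y_n;  k2=λ(1+1/3z)y_n ⇒ h·k2=z(1+1/3z)y_n
  y_{n+1}/y_n = 1 + 1/3z + 2/3z(1+1/3z) = 1 + z + 2/9z²
  R(z) = 1 + z + 2/9z².

Boundary: |R(x)|=1, x<0.
x=-1.47: |R|=0.0102
R=1: x+2/9x²=0 ⇒ x=−9/2=-4.5000; min R=1−1/(4·2/9)=-0.1250>−1
Confirm numerically:
  x=-4.010: |R|=0.56336 <1
  x=-3.847: |R|=0.44176 <1
  x=-2.866: |R|=0.04068 <1
  x=-2.343: |R|=0.12308 <1
  x=-4.756: |R|=1.27056 >1
  x=-4.611: |R|=1.11374 >1
So |R|<1 on (-4.5000, 0).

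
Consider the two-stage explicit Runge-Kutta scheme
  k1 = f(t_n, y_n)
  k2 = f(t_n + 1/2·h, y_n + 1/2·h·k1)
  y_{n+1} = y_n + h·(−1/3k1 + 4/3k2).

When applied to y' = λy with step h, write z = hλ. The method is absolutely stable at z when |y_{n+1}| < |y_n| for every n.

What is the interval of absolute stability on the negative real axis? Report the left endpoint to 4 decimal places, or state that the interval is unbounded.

Test eqn y'=λy, z=hλ:
  k1=λy_n ⇒ h·k1=z·y_n;  k2=λ(1+1/2z)y_n ⇒ h·k2=z(1+1/2z)y_n
  y_{n+1}/y_n = 1 − 1/3z + 4/3z(1+1/2z) = 1 + z + 2/3z²
  Hence R(z) = 1 + z + 2/3z².

Need |R(x)|<1, x<0.
x=-1.2: |R|=0.7600
R=1: x+2/3x²=0 ⇒ x=−3/2=-1.5000; min R=1−1/(4·2/3)=0.6250>−1
Confirm numerically:
  x=-1.317: |R|=0.83933 <1
  x=-1.259: |R|=0.79772 <1
  x=-1.022: |R|=0.67432 <1
  x=-0.964: |R|=0.65553 <1
  x=-1.962: |R|=1.60430 >1
  x=-1.787: |R|=1.34191 >1
Interval (-1.5000, 0).

z∈(-1.5000,0).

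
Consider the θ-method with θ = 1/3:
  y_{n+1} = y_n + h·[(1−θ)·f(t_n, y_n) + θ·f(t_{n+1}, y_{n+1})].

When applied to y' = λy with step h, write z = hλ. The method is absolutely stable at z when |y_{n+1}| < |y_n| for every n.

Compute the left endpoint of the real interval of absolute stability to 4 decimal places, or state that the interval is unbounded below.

Set f=λy, z=hλ:
  y_{n+1} = y_n + z·[2/3·y_n + 1/3·y_{n+1}] ⇒ (1 − 1/3z)y_{n+1} = (1 + 2/3z)y_n
  so R(z) = (1 + 2/3z)/(1 − 1/3z).

Solve |R(x)|<1 on ℝ⁻.
x=-0.61: |R|=0.4931
R=−1: 1+2/3x = −1+1/3x ⇒ -1/3x=2 ⇒ x=2/(-1/3)=-6.0000
Confirm numerically:
  x=-5.946: |R|=0.99396 <1
  x=-4.870: |R|=0.85642 <1
  x=-4.250: |R|=0.75862 <1
  x=-2.751: |R|=0.43505 <1
  x=-6.544: |R|=1.05700 >1
  x=-6.503: |R|=1.05293 >1
  x=-6.442: |R|=1.04681 >1
So |R|<1 on (-6.0000, 0).

left endpoint -6.0000.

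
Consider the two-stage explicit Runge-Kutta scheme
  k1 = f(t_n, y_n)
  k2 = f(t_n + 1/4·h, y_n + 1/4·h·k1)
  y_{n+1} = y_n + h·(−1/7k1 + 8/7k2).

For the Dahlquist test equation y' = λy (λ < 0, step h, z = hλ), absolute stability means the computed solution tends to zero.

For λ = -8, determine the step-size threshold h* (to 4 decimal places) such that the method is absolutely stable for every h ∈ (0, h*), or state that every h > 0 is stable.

Set f=λy, z=hλ:
  k1=λy_n ⇒ h·k1=z·y_n;  k2=λ(1+1/4z)y_n ⇒ h·k2=z(1+1/4z)y_n
  y_{n+1}/y_n = 1 − 1/7z + 8/7z(1+1/4z) = 1 + z + 2/7z²
  so R(z) = 1 + z + 2/7z².

Need |R(x)|<1, x<0.
x=-0.51: |R|=0.5643
R=1: x+2/7x²=0 ⇒ x=−7/2=-3.5000; min R=1−1/(4·2/7)=0.1250>−1
Confirm numerically:
  x=-3.100: |R|=0.64571 <1
  x=-2.463: |R|=0.27025 <1
  x=-2.155: |R|=0.17186 <1
  x=-3.908: |R|=1.45556 >1
  x=-3.685: |R|=1.19478 >1
So |R|<1 on (-3.5000, 0).

(-3.5000,0); λ=-8 ⇒ h* = (7/2)/8 = 0.4375.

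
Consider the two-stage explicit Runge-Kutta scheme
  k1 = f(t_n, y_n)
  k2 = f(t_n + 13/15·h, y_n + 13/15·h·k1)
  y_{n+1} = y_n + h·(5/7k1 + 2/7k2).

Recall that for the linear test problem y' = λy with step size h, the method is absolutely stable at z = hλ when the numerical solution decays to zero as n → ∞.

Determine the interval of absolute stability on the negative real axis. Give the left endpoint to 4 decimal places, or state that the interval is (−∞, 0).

(-4.0385, 0).

With y'=λy (z=hλ):
  k1=λy_n ⇒ h·k1=z·y_n;  k2=λ(1+13/15z)y_n ⇒ h·k2=z(1+13/15z)y_n
  y_{n+1}/y_n = 1 + 5/7z + 2/7z(1+13/15z) = 1 + z + 26/105z²
  R(z) = 1 + z + 26/105z².

Boundary: |R(x)|=1, x<0.
x=-1.3: |R|=0.1185
R=1: x+26/105x²=0 ⇒ x=−105/26=-4.0385; min R=1−1/(4·26/105)=-0.0096>−1
Confirm numerically:
  x=-3.712: |R|=0.69993 <1
  x=-3.574: |R|=0.58896 <1
  x=-3.567: |R|=0.58358 <1
  x=-2.697: |R|=0.10413 <1
  x=-4.546: |R|=1.57132 >1
  x=-4.198: |R|=1.16584 >1
Interval (-4.0385, 0).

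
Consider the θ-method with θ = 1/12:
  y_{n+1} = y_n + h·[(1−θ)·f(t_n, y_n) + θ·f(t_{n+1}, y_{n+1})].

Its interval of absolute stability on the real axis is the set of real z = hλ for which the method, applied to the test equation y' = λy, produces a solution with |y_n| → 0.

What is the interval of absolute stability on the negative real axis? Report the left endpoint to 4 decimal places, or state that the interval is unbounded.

z∈(-2.4000,0).

With y'=λy (z=hλ):
  y_{n+1} = y_n + z·[11/12·y_n + 1/12·y_{n+1}] ⇒ (1 − 1/12z)y_{n+1} = (1 + 11/12z)y_n
  so R(z) = (1 + 11/12z)/(1 − 1/12z).

Need |R(x)|<1, x<0.
x=-1.19: |R|=0.0826
R=−1: 1+11/12x = −1+1/12x ⇒ -5/6x=2 ⇒ x=2/(-5/6)=-2.4000
Confirm numerically:
  x=-2.076: |R|=0.76982 <1
  x=-1.836: |R|=0.59237 <1
  x=-1.786: |R|=0.55462 <1
  x=-2.987: |R|=1.39167 >1
  x=-2.658: |R|=1.17601 >1
  x=-2.515: |R|=1.07923 >1
Stable set (-2.4000, 0).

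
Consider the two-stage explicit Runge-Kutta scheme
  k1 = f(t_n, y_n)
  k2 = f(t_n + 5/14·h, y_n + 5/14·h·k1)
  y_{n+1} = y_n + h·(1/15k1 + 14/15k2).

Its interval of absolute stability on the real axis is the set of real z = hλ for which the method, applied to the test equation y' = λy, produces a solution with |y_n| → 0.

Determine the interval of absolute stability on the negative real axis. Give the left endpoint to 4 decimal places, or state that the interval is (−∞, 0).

Test eqn y'=λy, z=hλ:
  k1=λy_n ⇒ h·k1=z·y_n;  k2=λ(1+5/14z)y_n ⇒ h·k2=z(1+5/14z)y_n
  y_{n+1}/y_n = 1 + 1/15z + 14/15z(1+5/14z) = 1 + z + 1/3z²
  R(z) = 1 + z + 1/3z².

Boundary: |R(x)|=1, x<0.
x=-0.96: |R|=0.3472
R=1: x+1/3x²=0 ⇒ x=−3=-3.0000; min R=1−1/(4·1/3)=0.2500>−1
Confirm numerically:
  x=-2.862: |R|=0.86835 <1
  x=-2.113: |R|=0.37526 <1
  x=-1.529: |R|=0.25028 <1
  x=-1.335: |R|=0.25907 <1
  x=-3.581: |R|=1.69352 >1
  x=-3.558: |R|=1.66179 >1
Stable set (-3.0000, 0).

(-3.0000, 0).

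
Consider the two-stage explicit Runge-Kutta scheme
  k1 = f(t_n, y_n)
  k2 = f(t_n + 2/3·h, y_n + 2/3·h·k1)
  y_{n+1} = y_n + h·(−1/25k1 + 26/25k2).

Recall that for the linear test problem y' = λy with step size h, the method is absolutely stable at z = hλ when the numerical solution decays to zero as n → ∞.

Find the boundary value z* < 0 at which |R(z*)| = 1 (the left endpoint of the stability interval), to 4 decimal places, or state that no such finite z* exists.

left endpoint -1.4423.

On y'=λy, z=hλ:
  k1=λy_n ⇒ h·k1=z·y_n;  k2=λ(1+2/3z)y_n ⇒ h·k2=z(1+2/3z)y_n
  y_{n+1}/y_n = 1 − 1/25z + 26/25z(1+2/3z) = 1 + z + 52/75z²
  Hence R(z) = 1 + z + 52/75z².

Boundary: |R(x)|=1, x<0.
x=-0.54: |R|=0.6622
R=1: x+52/75x²=0 ⇒ x=−75/52=-1.4423; min R=1−1/(4·52/75)=0.6394>−1
Confirm numerically:
  x=-1.271: |R|=0.84904 <1
  x=-1.023: |R|=0.70259 <1
  x=-0.941: |R|=0.67293 <1
  x=-1.793: |R|=1.43596 >1
  x=-1.561: |R|=1.12846 >1
  x=-1.512: |R|=1.07306 >1
So |R|<1 on (-1.4423, 0).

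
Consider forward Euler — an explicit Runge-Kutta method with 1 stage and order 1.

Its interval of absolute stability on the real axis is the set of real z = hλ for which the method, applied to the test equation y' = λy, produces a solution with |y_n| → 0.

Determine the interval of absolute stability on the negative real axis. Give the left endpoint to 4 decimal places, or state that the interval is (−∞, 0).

z∈(-2.0000,0).

Set f=λy, z=hλ:
  order 1, 1-stage ⇒ R(z)=1+z
  (e.g. R(-0.76)=0.24000, |R|=0.24000)

Solve |R(x)|<1 on ℝ⁻.
x=-0.76: |R|=0.2400
|R(-2.23)|=1.2300 |R(-1.66)|=0.6600 |R(-1.26)|=0.2600
Bisect:
  x_lo=-2.8871 |R|=1.8871  x_hi=-0.0985 |R|=0.9015
  mid=-1.49279 |R|=0.49279 →hi
  mid=-2.18995 |R|=1.18995 →lo
  mid=-1.84137 |R|=0.84137 →hi
  mid=-2.01566 |R|=1.01566 →lo
  mid=-1.92851 |R|=0.92851 →hi
  mid=-1.97209 |R|=0.97209 →hi
  mid=-1.99387 |R|=0.99387 →hi
  mid=-2.00477 |R|=1.00477 →lo
  ...
  [-2.00017,-2.00000] ⇒ x*=-2.0000
Interval (-2.0000, 0).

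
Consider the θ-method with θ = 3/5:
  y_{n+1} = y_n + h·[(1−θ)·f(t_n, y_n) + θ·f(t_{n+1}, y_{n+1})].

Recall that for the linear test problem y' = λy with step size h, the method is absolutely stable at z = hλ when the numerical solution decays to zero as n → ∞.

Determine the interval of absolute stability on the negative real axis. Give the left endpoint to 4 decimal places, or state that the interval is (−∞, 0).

unbounded; (−∞, 0).

On y'=λy, z=hλ:
  y_{n+1} = y_n + z·[2/5·y_n + 3/5·y_{n+1}] ⇒ (1 − 3/5z)y_{n+1} = (1 + 2/5z)y_n
  so R(z) = (1 + 2/5z)/(1 − 3/5z).

Need |R(x)|<1, x<0.
x=-0.46: |R|=0.6395
x=-2: |R|=0.0909
x=-10: |R|=0.4286
x=-100: |R|=0.6393
θ=3/5≥1/2 ⇒ |1+2/5x|<|1−3/5x| ∀x<0 ⇒ unbounded interval.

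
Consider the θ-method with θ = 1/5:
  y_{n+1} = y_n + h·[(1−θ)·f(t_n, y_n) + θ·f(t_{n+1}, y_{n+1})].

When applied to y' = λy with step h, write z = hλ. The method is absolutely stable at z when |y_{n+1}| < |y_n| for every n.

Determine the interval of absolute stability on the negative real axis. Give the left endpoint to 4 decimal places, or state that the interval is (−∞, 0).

(-3.3333, 0).

With y'=λy (z=hλ):
  y_{n+1} = y_n + z·[4/5·y_n + 1/5·y_{n+1}] ⇒ (1 − 1/5z)y_{n+1} = (1 + 4/5z)y_n
  ⇒ R(z) = (1 + 4/5z)/(1 − 1/5z).

Find x<0 with |R(x)|<1.
x=-0.61: |R|=0.4563
R=−1: 1+4/5x = −1+1/5x ⇒ -3/5x=2 ⇒ x=2/(-3/5)=-3.3333
Confirm numerically:
  x=-2.845: |R|=0.81326 <1
  x=-2.667: |R|=0.73927 <1
  x=-1.981: |R|=0.41885 <1
  x=-3.646: |R|=1.10849 >1
  x=-3.543: |R|=1.07363 >1
Stable set (-3.3333, 0).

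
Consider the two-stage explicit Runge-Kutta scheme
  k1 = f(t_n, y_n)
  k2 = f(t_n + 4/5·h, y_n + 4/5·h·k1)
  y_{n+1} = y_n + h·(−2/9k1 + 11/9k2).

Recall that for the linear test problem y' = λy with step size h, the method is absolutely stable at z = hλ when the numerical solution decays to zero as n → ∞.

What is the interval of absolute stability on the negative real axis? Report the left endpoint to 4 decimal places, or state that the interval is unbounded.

(-1.0227, 0).

Test eqn y'=λy, z=hλ:
  k1=λy_n ⇒ h·k1=z·y_n;  k2=λ(1+4/5z)y_n ⇒ h·k2=z(1+4/5z)y_n
  y_{n+1}/y_n = 1 − 2/9z + 11/9z(1+4/5z) = 1 + z + 44/45z²
  so R(z) = 1 + z + 44/45z².

Find x<0 with |R(x)|<1.
x=-1.56: |R|=1.8195
R=1: x+44/45x²=0 ⇒ x=−45/44=-1.0227; min R=1−1/(4·44/45)=0.7443>−1
Confirm numerically:
  x=-0.770: |R|=0.80972 <1
  x=-0.564: |R|=0.74703 <1
  x=-0.491: |R|=0.74472 <1
  x=-1.259: |R|=1.29086 >1
  x=-1.238: |R|=1.26059 >1
Stable set (-1.0227, 0).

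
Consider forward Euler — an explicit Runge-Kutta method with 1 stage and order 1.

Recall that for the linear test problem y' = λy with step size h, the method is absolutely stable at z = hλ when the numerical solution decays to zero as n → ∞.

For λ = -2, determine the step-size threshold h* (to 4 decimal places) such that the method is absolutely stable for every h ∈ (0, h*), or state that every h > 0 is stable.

(-2.0000,0); λ=-2 ⇒ h* = 1.0000.

Set f=λy, z=hλ:
  order 1, 1-stage ⇒ R(z)=1+z
  (e.g. R(-0.87)=0.13000, |R|=0.13000)

Boundary: |R(x)|=1, x<0.
x=-0.87: |R|=0.1300
|R(-1.72)|=0.7200 |R(-1.17)|=0.1700 |R(-0.81)|=0.1900
Bisect:
  x_lo=-2.4004 |R|=1.4004  x_hi=-0.1374 |R|=0.8626
  mid=-1.26890 |R|=0.26890 →hi
  mid=-1.83463 |R|=0.83463 →hi
  mid=-2.11750 |R|=1.11750 →lo
  mid=-1.97607 |R|=0.97607 →hi
  mid=-2.04678 |R|=1.04678 →lo
  mid=-2.01142 |R|=1.01142 →lo
  mid=-1.99374 |R|=0.99374 →hi
  mid=-2.00258 |R|=1.00258 →lo
  mid=-1.99816 |R|=0.99816 →hi
  mid=-2.00037 |R|=1.00037 →lo
  ...
  [-2.00010,-1.99996] ⇒ x*=-2.0000
Stable set (-2.0000, 0).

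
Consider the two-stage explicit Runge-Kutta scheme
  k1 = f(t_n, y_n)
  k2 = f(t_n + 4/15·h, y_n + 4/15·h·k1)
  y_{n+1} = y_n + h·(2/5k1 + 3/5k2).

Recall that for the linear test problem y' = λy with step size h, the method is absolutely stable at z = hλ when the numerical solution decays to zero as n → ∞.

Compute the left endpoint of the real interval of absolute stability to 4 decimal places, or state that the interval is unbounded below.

Test eqn y'=λy, z=hλ:
  k1=λy_n ⇒ h·k1=z·y_n;  k2=λ(1+4/15z)y_n ⇒ h·k2=z(1+4/15z)y_n
  y_{n+1}/y_n = 1 + 2/5z + 3/5z(1+4/15z) = 1 + z + 4/25z²
  ⇒ R(z) = 1 + z + 4/25z².

Need |R(x)|<1, x<0.
x=-1.73: |R|=0.2511
R=1: x+4/25x²=0 ⇒ x=−25/4=-6.2500; min R=1−1/(4·4/25)=-0.5625>−1
Confirm numerically:
  x=-5.122: |R|=0.07558 <1
  x=-4.371: |R|=0.31410 <1
  x=-4.122: |R|=0.40346 <1
  x=-6.716: |R|=1.50074 >1
  x=-6.589: |R|=1.35739 >1
  x=-6.318: |R|=1.06874 >1
So |R|<1 on (-6.2500, 0).

left endpoint -6.2500.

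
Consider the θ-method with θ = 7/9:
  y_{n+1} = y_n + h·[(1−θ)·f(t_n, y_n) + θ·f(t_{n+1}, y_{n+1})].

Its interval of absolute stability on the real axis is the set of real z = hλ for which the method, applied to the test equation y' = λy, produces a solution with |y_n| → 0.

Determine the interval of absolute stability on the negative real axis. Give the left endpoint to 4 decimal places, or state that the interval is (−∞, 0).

With y'=λy (z=hλ):
  y_{n+1} = y_n + z·[2/9·y_n + 7/9·y_{n+1}] ⇒ (1 − 7/9z)y_{n+1} = (1 + 2/9z)y_n
  ⇒ R(z) = (1 + 2/9z)/(1 − 7/9z).

Boundary: |R(x)|=1, x<0.
x=-0.62: |R|=0.5817
x=-2: |R|=0.2174
x=-10: |R|=0.1392
x=-100: |R|=0.2694
θ=7/9≥1/2 ⇒ |1+2/9x|<|1−7/9x| ∀x<0 ⇒ unbounded interval.

unbounded; (−∞, 0).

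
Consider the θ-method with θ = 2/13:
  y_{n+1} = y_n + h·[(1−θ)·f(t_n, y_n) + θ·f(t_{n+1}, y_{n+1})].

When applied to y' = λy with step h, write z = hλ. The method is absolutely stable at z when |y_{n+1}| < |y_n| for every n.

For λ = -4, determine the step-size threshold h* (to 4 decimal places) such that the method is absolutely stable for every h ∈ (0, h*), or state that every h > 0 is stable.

Set f=λy, z=hλ:
  y_{n+1} = y_n + z·[11/13·y_n + 2/13·y_{n+1}] ⇒ (1 − 2/13z)y_{n+1} = (1 + 11/13z)y_n
  Hence R(z) = (1 + 11/13z)/(1 − 2/13z).

Solve |R(x)|<1 on ℝ⁻.
x=-1.53: |R|=0.2385
R=−1: 1+11/13x = −1+2/13x ⇒ -9/13x=2 ⇒ x=2/(-9/13)=-2.8889
Confirm numerically:
  x=-1.995: |R|=0.52649 <1
  x=-1.739: |R|=0.37195 <1
  x=-1.332: |R|=0.10546 <1
  x=-3.456: |R|=1.25633 >1
  x=-3.058: |R|=1.07962 >1
Interval (-2.8889, 0).

(-2.8889,0); λ=-4 ⇒ h* = (26/9)/4 = 0.7222.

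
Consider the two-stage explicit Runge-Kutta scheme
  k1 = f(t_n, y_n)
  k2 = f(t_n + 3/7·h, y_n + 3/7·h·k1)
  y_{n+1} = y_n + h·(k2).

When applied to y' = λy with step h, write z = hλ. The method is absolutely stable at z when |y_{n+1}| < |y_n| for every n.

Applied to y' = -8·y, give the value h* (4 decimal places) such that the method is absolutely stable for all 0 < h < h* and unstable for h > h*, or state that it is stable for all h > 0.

(-2.3333,0); λ=-8 ⇒ h* = (7/3)/8 = 0.2917.

Test eqn y'=λy, z=hλ:
  k1=λy_n ⇒ h·k1=z·y_n;  k2=λ(1+3/7z)y_n ⇒ h·k2=z(1+3/7z)y_n
  y_{n+1}/y_n = 1 + z(1+3/7z) = 1 + z + 3/7z²
  Hence R(z) = 1 + z + 3/7z².

Find x<0 with |R(x)|<1.
x=-0.64: |R|=0.5355
R=1: x+3/7x²=0 ⇒ x=−7/3=-2.3333; min R=1−1/(4·3/7)=0.4167>−1
Confirm numerically:
  x=-1.588: |R|=0.49275 <1
  x=-1.064: |R|=0.42118 <1
  x=-1.053: |R|=0.42220 <1
  x=-2.884: |R|=1.68062 >1
  x=-2.665: |R|=1.37881 >1
  x=-2.661: |R|=1.37368 >1
Stable set (-2.3333, 0).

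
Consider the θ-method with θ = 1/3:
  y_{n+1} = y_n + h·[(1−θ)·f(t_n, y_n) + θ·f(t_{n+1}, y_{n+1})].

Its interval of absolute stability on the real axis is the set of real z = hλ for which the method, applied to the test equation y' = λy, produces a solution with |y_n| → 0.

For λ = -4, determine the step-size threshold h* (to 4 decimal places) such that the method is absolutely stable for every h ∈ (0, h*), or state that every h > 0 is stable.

(-6.0000,0); λ=-4 ⇒ h* = (6)/4 = 1.5000.

Set f=λy, z=hλ:
  y_{n+1} = y_n + z·[2/3·y_n + 1/3·y_{n+1}] ⇒ (1 − 1/3z)y_{n+1} = (1 + 2/3z)y_n
  R(z) = (1 + 2/3z)/(1 − 1/3z).

Solve |R(x)|<1 on ℝ⁻.
x=-1.7: |R|=0.0851
R=−1: 1+2/3x = −1+1/3x ⇒ -1/3x=2 ⇒ x=2/(-1/3)=-6.0000
Confirm numerically:
  x=-5.727: |R|=0.96872 <1
  x=-5.569: |R|=0.94970 <1
  x=-3.962: |R|=0.70727 <1
  x=-6.552: |R|=1.05779 >1
  x=-6.137: |R|=1.01499 >1
  x=-6.062: |R|=1.00684 >1
Stable set (-6.0000, 0).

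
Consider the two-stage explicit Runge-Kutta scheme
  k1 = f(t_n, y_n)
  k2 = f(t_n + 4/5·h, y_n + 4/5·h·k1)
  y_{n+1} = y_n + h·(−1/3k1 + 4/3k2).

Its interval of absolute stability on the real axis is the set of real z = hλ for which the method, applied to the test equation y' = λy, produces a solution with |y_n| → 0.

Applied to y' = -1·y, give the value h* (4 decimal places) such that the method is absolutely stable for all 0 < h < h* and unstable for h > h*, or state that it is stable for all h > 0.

(-0.9375,0); λ=-1 ⇒ h* = (15/16)/1 = 0.9375.

Set f=λy, z=hλ:
  k1=λy_n ⇒ h·k1=z·y_n;  k2=λ(1+4/5z)y_n ⇒ h·k2=z(1+4/5z)y_n
  y_{n+1}/y_n = 1 − 1/3z + 4/3z(1+4/5z) = 1 + z + 16/15z²
  Hence R(z) = 1 + z + 16/15z².

Boundary: |R(x)|=1, x<0.
x=-1.52: |R|=1.9444
R=1: x+16/15x²=0 ⇒ x=−15/16=-0.9375; min R=1−1/(4·16/15)=0.7656>−1
Confirm numerically:
  x=-0.696: |R|=0.82071 <1
  x=-0.460: |R|=0.76571 <1
  x=-0.397: |R|=0.77112 <1
  x=-1.407: |R|=1.70463 >1
  x=-1.239: |R|=1.39846 >1
  x=-1.194: |R|=1.32668 >1
Interval (-0.9375, 0).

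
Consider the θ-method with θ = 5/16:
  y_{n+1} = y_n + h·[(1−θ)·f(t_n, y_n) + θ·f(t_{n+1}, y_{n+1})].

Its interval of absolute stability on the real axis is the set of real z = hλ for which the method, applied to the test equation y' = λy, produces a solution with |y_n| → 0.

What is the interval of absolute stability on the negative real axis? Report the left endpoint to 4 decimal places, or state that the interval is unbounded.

(-5.3333, 0).

With y'=λy (z=hλ):
  y_{n+1} = y_n + z·[11/16·y_n + 5/16·y_{n+1}] ⇒ (1 − 5/16z)y_{n+1} = (1 + 11/16z)y_n
  so R(z) = (1 + 11/16z)/(1 − 5/16z).

Find x<0 with |R(x)|<1.
x=-0.78: |R|=0.3729
R=−1: 1+11/16x = −1+5/16x ⇒ -3/8x=2 ⇒ x=2/(-3/8)=-5.3333
Confirm numerically:
  x=-5.117: |R|=0.96879 <1
  x=-3.637: |R|=0.70227 <1
  x=-3.298: |R|=0.62413 <1
  x=-2.813: |R|=0.49702 <1
  x=-5.858: |R|=1.06951 >1
  x=-5.704: |R|=1.04996 >1
  x=-5.595: |R|=1.03570 >1
So |R|<1 on (-5.3333, 0).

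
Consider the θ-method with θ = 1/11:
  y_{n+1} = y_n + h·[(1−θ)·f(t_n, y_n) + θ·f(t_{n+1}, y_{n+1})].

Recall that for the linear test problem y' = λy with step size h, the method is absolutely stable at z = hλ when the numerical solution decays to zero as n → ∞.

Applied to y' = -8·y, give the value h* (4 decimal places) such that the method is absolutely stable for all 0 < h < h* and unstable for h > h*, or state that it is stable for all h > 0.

(-2.4444,0); λ=-8 ⇒ h* = (22/9)/8 = 0.3056.

On y'=λy, z=hλ:
  y_{n+1} = y_n + z·[10/11·y_n + 1/11·y_{n+1}] ⇒ (1 − 1/11z)y_{n+1} = (1 + 10/11z)y_n
  so R(z) = (1 + 10/11z)/(1 − 1/11z).

Boundary: |R(x)|=1, x<0.
x=-1.48: |R|=0.3045
R=−1: 1+10/11x = −1+1/11x ⇒ -9/11x=2 ⇒ x=2/(-9/11)=-2.4444
Confirm numerically:
  x=-1.919: |R|=0.63395 <1
  x=-1.678: |R|=0.45591 <1
  x=-1.632: |R|=0.42115 <1
  x=-1.577: |R|=0.37926 <1
  x=-2.899: |R|=1.29434 >1
  x=-2.844: |R|=1.25975 >1
  x=-2.570: |R|=1.08327 >1
Interval (-2.4444, 0).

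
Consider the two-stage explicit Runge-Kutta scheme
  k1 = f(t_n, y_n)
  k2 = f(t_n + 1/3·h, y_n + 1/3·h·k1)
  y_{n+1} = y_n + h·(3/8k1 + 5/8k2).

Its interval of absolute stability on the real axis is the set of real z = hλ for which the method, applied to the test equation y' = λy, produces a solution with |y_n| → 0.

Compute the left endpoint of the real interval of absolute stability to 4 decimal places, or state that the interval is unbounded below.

With y'=λy (z=hλ):
  k1=λy_n ⇒ h·k1=z·y_n;  k2=λ(1+1/3z)y_n ⇒ h·k2=z(1+1/3z)y_n
  y_{n+1}/y_n = 1 + 3/8z + 5/8z(1+1/3z) = 1 + z + 5/24z²
  so R(z) = 1 + z + 5/24z².

Find x<0 with |R(x)|<1.
x=-1.65: |R|=0.0828
R=1: x+5/24x²=0 ⇒ x=−24/5=-4.8000; min R=1−1/(4·5/24)=-0.2000>−1
Confirm numerically:
  x=-4.176: |R|=0.45712 <1
  x=-3.623: |R|=0.11161 <1
  x=-2.618: |R|=0.19010 <1
  x=-5.248: |R|=1.48981 >1
  x=-4.937: |R|=1.14091 >1
Interval (-4.8000, 0).

left endpoint -4.8000.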